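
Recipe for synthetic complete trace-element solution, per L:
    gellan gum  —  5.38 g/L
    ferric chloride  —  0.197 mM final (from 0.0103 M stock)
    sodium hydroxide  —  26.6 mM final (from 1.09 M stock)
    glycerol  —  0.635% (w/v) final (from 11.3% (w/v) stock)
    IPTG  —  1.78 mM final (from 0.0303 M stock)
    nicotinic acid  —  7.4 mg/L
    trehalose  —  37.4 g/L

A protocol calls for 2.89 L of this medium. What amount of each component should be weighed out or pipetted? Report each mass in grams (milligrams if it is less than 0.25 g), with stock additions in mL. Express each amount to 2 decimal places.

Scale factor relative to 1 L: 2.89.
gellan gum: 5.38 g/L × 2.89 L = 15.55 g
ferric chloride: dilute stock: 0.197 mM × 2890 mL ÷ 10.3 mM = 55.27 mL
sodium hydroxide: dilute stock: 26.6 mM × 2890 mL ÷ 1090 mM = 70.53 mL
glycerol: C1V1 = C2V2 → 0.635% ÷ 11.3% × 2890 mL = 162.40 mL
IPTG: C1V1 = C2V2 → 1.78 mM × 2890 mL ÷ 30.3 mM = 169.78 mL
nicotinic acid: 7.4 mg/L × 2.89 L = 21.39 mg
trehalose: 37.4 g/L × 2.89 L = 108.09 g

gellan gum 15.55 g; ferric chloride 55.27 mL; sodium hydroxide 70.53 mL; glycerol 162.40 mL; IPTG 169.78 mL; nicotinic acid 21.39 mg; trehalose 108.09 g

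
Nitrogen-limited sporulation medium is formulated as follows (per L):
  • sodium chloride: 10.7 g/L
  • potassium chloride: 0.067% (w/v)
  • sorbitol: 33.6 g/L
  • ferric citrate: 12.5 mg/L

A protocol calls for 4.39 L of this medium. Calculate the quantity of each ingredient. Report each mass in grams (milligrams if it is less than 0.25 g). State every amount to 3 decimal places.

Working volume: 4.39 L.
sodium chloride: 10.7 g/L × 4.39 L = 46.973 g
potassium chloride: 0.067 g per 100 mL × 4390 mL ÷ 100 = 2.941 g
sorbitol: 33.6 g/L × 4.39 L = 147.504 g
ferric citrate: 12.5 mg/L × 4.39 L = 54.875 mg

sodium chloride 46.973 g; potassium chloride 2.941 g; sorbitol 147.504 g; ferric citrate 54.875 mg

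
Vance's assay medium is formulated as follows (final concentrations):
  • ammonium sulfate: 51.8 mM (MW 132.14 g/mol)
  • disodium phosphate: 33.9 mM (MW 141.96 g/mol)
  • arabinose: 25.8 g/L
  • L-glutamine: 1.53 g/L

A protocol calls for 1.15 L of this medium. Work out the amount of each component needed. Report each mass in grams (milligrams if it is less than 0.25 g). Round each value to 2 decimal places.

ammonium sulfate 7.87 g; disodium phosphate 5.53 g; arabinose 29.67 g; L-glutamine 1.76 g

Working volume: 1.15 L.
ammonium sulfate: 51.8 mmol/L × 132.14 g/mol × 1.15 L ÷ 1000 = 7.87 g
disodium phosphate: 33.9 mmol/L × 141.96 g/mol × 1.15 L ÷ 1000 = 5.53 g
arabinose: 25.8 g/L × 1.15 L = 29.67 g
L-glutamine: 1.53 g/L × 1.15 L = 1.76 g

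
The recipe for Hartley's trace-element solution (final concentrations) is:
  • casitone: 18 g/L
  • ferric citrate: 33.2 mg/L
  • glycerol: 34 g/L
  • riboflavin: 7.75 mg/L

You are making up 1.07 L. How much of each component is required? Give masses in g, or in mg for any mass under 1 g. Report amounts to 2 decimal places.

Working volume: 1.07 L.
casitone: 18 g/L × 1.07 L = 19.26 g
ferric citrate: 33.2 mg/L × 1.07 L = 35.52 mg
glycerol: 34 g/L × 1.07 L = 36.38 g
riboflavin: 7.75 mg/L × 1.07 L = 8.29 mg

casitone 19.26 g; ferric citrate 35.52 mg; glycerol 36.38 g; riboflavin 8.29 mg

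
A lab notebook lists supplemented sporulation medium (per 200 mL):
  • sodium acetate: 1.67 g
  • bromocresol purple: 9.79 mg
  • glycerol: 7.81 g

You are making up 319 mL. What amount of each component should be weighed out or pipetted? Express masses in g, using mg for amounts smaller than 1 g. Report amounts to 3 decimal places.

sodium acetate 2.664 g; bromocresol purple 15.615 mg; glycerol 12.457 g

Ratio of target to recipe volume: 319 / 200 = 1.595.
sodium acetate: 1.67 g × (319 mL / 200 mL) = 2.664 g
bromocresol purple: 9.79 mg × (319 mL / 200 mL) = 15.615 mg
glycerol: 7.81 g × (319 mL / 200 mL) = 12.457 g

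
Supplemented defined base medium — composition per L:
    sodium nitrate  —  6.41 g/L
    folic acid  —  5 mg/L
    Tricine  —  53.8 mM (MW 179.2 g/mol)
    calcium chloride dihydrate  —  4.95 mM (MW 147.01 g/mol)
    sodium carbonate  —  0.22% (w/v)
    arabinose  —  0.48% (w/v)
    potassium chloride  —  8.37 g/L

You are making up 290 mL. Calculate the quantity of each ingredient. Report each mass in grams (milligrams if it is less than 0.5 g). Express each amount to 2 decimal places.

Target volume = 290 mL = 0.29 L.
sodium nitrate: 6.41 g/L × 0.29 L = 1.86 g
folic acid: 5 mg/L × 0.29 L = 1.45 mg
Tricine: 53.8 mmol/L × 179.2 g/mol × 0.29 L ÷ 1000 = 2.80 g
calcium chloride dihydrate: 4.95 mmol/L × 147.01 mg/mmol × 0.29 L = 211.03 mg
sodium carbonate: 0.22 g per 100 mL × 290 mL ÷ 100 = 0.64 g
arabinose: 0.48% w/v = 4.8 g/L → 4.8 × 0.29 L = 1.39 g
potassium chloride: 8.37 g/L × 0.29 L = 2.43 g

sodium nitrate 1.86 g; folic acid 1.45 mg; Tricine 2.80 g; calcium chloride dihydrate 211.03 mg; sodium carbonate 0.64 g; arabinose 1.39 g; potassium chloride 2.43 g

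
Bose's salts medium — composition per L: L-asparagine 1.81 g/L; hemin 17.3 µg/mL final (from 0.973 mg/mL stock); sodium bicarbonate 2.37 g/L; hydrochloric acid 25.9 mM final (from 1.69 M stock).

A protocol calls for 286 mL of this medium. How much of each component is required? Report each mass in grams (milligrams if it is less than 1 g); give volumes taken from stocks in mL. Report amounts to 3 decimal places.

Target volume = 286 mL = 0.286 L.
L-asparagine: 1.81 g/L × 0.286 L = 0.51766 g = 517.660 mg
hemin: V = C2·V2/C1 = 17.3 µg/mL × 286 mL ÷ 973 µg/mL = 5.085 mL
sodium bicarbonate: 2.37 g/L × 0.286 L = 0.67782 g = 677.820 mg
hydrochloric acid: V = C2·V2/C1 = 25.9 mM × 286 mL ÷ 1690 mM = 4.383 mL

L-asparagine 517.660 mg; hemin 5.085 mL; sodium bicarbonate 677.820 mg; hydrochloric acid 4.383 mL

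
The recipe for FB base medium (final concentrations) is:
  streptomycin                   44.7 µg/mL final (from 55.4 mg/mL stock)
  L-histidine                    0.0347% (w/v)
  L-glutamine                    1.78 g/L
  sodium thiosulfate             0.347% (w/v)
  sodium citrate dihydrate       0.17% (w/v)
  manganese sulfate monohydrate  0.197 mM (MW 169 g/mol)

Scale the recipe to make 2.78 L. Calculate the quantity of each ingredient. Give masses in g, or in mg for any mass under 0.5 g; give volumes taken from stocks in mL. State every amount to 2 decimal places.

Scale factor relative to 1 L: 2.78.
streptomycin: C1V1 = C2V2 → 44.7 µg/mL × 2780 mL ÷ 55400 µg/mL = 2.24 mL
L-histidine: 0.0347 g per 100 mL × 2780 mL ÷ 100 = 0.96 g
L-glutamine: 1.78 g/L × 2.78 L = 4.95 g
sodium thiosulfate: 0.347% w/v = 3.47 g/L → 3.47 × 2.78 L = 9.65 g
sodium citrate dihydrate: 0.17 g per 100 mL × 2780 mL ÷ 100 = 4.73 g
manganese sulfate monohydrate: 0.197 mmol/L × 169 mg/mmol × 2.78 L = 92.55 mg

streptomycin 2.24 mL; L-histidine 0.96 g; L-glutamine 4.95 g; sodium thiosulfate 9.65 g; sodium citrate dihydrate 4.73 g; manganese sulfate monohydrate 92.55 mg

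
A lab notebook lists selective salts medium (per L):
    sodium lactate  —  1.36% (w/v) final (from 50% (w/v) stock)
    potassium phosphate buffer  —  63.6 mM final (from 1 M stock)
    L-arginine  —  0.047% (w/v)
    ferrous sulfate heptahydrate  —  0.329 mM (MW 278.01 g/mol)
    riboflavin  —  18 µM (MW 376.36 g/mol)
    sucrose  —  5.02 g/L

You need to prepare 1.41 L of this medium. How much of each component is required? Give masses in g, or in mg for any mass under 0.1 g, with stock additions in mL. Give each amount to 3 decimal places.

Scale factor relative to 1 L: 1.41.
sodium lactate: dilute stock: 1.36% ÷ 50% × 1410 mL = 38.352 mL
potassium phosphate buffer: dilute stock: 63.6 mM × 1410 mL ÷ 1000 mM = 89.676 mL
L-arginine: 0.047 g per 100 mL × 1410 mL ÷ 100 = 0.663 g
ferrous sulfate heptahydrate: 0.329 mmol/L × 278.01 g/mol × 1.41 L ÷ 1000 = 0.129 g
riboflavin: 18 µmol/L × 376.36 g/mol × 1.41 L ÷ 1000 = 9.552 mg
sucrose: 5.02 g/L × 1.41 L = 7.078 g

sodium lactate 38.352 mL; potassium phosphate buffer 89.676 mL; L-arginine 0.663 g; ferrous sulfate heptahydrate 0.129 g; riboflavin 9.552 mg; sucrose 7.078 g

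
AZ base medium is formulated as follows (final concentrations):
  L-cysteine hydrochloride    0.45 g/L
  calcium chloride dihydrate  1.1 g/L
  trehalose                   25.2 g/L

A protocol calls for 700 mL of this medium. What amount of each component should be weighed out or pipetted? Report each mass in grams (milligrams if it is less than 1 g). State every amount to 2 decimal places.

Target volume = 700 mL = 0.7 L.
L-cysteine hydrochloride: 0.45 g/L × 0.7 L = 0.315 g = 315.00 mg
calcium chloride dihydrate: 1.1 g/L × 0.7 L = 0.77 g = 770.00 mg
trehalose: 25.2 g/L × 0.7 L = 17.64 g

L-cysteine hydrochloride 315.00 mg; calcium chloride dihydrate 770.00 mg; trehalose 17.64 g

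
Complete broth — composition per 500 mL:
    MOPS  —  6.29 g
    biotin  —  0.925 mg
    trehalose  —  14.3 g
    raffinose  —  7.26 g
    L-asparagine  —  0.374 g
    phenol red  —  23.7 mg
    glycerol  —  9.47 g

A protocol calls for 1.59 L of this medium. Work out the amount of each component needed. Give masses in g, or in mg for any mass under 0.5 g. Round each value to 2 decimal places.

Scale factor = 1590 mL / 500 mL = 3.18.
MOPS: 6.29 g × (1590 mL / 500 mL) = 20.00 g
biotin: 0.925 mg × (1590 mL / 500 mL) = 2.94 mg
trehalose: 14.3 g × (1590 mL / 500 mL) = 45.47 g
raffinose: 7.26 g × (1590 mL / 500 mL) = 23.09 g
L-asparagine: 0.374 g × (1590 mL / 500 mL) = 1.19 g
phenol red: 23.7 mg × (1590 mL / 500 mL) = 75.37 mg
glycerol: 9.47 g × (1590 mL / 500 mL) = 30.11 g

MOPS 20.00 g; biotin 2.94 mg; trehalose 45.47 g; raffinose 23.09 g; L-asparagine 1.19 g; phenol red 75.37 mg; glycerol 30.11 g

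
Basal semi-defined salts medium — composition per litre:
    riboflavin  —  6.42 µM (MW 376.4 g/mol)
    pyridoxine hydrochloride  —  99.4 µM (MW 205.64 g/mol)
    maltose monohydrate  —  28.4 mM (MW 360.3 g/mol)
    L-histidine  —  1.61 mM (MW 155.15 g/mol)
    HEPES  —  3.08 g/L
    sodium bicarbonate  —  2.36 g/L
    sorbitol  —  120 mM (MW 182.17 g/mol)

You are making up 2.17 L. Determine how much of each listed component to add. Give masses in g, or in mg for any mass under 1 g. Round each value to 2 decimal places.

Scale factor relative to 1 L: 2.17.
riboflavin: 6.42 µmol/L × 376.4 g/mol × 2.17 L ÷ 1000 = 5.24 mg
pyridoxine hydrochloride: 99.4 µmol/L × 205.64 g/mol × 2.17 L ÷ 1000 = 44.36 mg
maltose monohydrate: 28.4 mmol/L × 360.3 g/mol × 2.17 L ÷ 1000 = 22.20 g
L-histidine: 1.61 mmol/L × 155.15 mg/mmol × 2.17 L = 542.05 mg
HEPES: 3.08 g/L × 2.17 L = 6.68 g
sodium bicarbonate: 2.36 g/L × 2.17 L = 5.12 g
sorbitol: 120 mmol/L × 182.17 g/mol × 2.17 L ÷ 1000 = 47.44 g

riboflavin 5.24 mg; pyridoxine hydrochloride 44.36 mg; maltose monohydrate 22.20 g; L-histidine 542.05 mg; HEPES 6.68 g; sodium bicarbonate 5.12 g; sorbitol 47.44 g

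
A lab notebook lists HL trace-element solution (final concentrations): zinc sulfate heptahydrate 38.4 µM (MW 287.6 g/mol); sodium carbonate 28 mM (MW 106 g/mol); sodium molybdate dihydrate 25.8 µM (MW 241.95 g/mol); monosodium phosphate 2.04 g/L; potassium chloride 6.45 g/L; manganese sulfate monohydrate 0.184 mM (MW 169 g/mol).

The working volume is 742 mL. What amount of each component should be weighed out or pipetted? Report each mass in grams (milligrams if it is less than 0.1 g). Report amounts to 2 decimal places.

Target volume = 742 mL = 0.742 L.
zinc sulfate heptahydrate: 38.4 µmol/L × 287.6 g/mol × 0.742 L ÷ 1000 = 8.19 mg
sodium carbonate: 28 mmol/L × 106 g/mol × 0.742 L ÷ 1000 = 2.20 g
sodium molybdate dihydrate: 25.8 µmol/L × 241.95 g/mol × 0.742 L ÷ 1000 = 4.63 mg
monosodium phosphate: 2.04 g/L × 0.742 L = 1.51 g
potassium chloride: 6.45 g/L × 0.742 L = 4.79 g
manganese sulfate monohydrate: 0.184 mmol/L × 169 mg/mmol × 0.742 L = 23.07 mg

zinc sulfate heptahydrate 8.19 mg; sodium carbonate 2.20 g; sodium molybdate dihydrate 4.63 mg; monosodium phosphate 1.51 g; potassium chloride 4.79 g; manganese sulfate monohydrate 23.07 mg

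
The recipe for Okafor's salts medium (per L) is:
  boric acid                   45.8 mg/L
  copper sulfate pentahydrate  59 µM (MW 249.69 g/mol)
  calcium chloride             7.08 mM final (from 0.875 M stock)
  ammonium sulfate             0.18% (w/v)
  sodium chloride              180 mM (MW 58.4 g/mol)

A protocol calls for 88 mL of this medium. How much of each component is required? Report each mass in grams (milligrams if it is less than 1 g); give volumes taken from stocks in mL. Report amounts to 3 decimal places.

Working volume: 88 mL = 0.088 L.
boric acid: 45.8 mg/L × 0.088 L = 4.030 mg
copper sulfate pentahydrate: 59 µmol/L × 249.69 g/mol × 0.088 L ÷ 1000 = 1.296 mg
calcium chloride: C1V1 = C2V2 → 7.08 mM × 88 mL ÷ 875 mM = 0.712 mL
ammonium sulfate: 0.18 g per 100 mL × 88 mL ÷ 100 = 0.1584 g = 158.400 mg
sodium chloride: 180 mmol/L × 58.4 mg/mmol × 0.088 L = 925.056 mg

boric acid 4.030 mg; copper sulfate pentahydrate 1.296 mg; calcium chloride 0.712 mL; ammonium sulfate 158.400 mg; sodium chloride 925.056 mg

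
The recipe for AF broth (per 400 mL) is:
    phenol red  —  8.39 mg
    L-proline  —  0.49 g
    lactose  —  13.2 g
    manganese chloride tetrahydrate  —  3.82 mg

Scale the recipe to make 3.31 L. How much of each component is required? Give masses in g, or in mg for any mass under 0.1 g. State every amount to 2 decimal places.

phenol red 69.43 mg; L-proline 4.05 g; lactose 109.23 g; manganese chloride tetrahydrate 31.61 mg

Ratio of target to recipe volume: 3310 / 400 = 8.275.
phenol red: 8.39 mg × (3310 mL / 400 mL) = 69.43 mg
L-proline: 0.49 g × (3310 mL / 400 mL) = 4.05 g
lactose: 13.2 g × (3310 mL / 400 mL) = 109.23 g
manganese chloride tetrahydrate: 3.82 mg × (3310 mL / 400 mL) = 31.61 mg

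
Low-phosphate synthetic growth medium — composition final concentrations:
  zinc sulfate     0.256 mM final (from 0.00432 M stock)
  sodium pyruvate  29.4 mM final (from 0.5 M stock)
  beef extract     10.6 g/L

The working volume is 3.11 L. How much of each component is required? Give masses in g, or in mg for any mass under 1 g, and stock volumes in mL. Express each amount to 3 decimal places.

zinc sulfate 184.296 mL; sodium pyruvate 182.868 mL; beef extract 32.966 g

Working volume: 3.11 L.
zinc sulfate: C1V1 = C2V2 → 0.256 mM × 3110 mL ÷ 4.32 mM = 184.296 mL
sodium pyruvate: V = C2·V2/C1 = 29.4 mM × 3110 mL ÷ 500 mM = 182.868 mL
beef extract: 10.6 g/L × 3.11 L = 32.966 g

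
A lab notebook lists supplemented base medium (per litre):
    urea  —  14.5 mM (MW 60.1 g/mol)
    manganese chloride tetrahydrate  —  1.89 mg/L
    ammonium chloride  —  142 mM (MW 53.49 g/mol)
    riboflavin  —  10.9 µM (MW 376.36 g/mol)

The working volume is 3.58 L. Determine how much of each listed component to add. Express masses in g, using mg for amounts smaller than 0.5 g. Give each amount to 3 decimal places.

urea 3.120 g; manganese chloride tetrahydrate 6.766 mg; ammonium chloride 27.192 g; riboflavin 14.686 mg

Scale factor relative to 1 L: 3.58.
urea: 14.5 mmol/L × 60.1 g/mol × 3.58 L ÷ 1000 = 3.120 g
manganese chloride tetrahydrate: 1.89 mg/L × 3.58 L = 6.766 mg
ammonium chloride: 142 mmol/L × 53.49 g/mol × 3.58 L ÷ 1000 = 27.192 g
riboflavin: 10.9 µmol/L × 376.36 g/mol × 3.58 L ÷ 1000 = 14.686 mg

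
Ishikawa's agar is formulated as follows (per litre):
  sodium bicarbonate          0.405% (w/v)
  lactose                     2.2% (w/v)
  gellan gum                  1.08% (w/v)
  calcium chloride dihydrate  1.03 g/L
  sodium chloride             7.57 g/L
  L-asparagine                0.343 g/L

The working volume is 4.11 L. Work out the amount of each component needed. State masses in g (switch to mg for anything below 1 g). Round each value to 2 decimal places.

sodium bicarbonate 16.65 g; lactose 90.42 g; gellan gum 44.39 g; calcium chloride dihydrate 4.23 g; sodium chloride 31.11 g; L-asparagine 1.41 g

Scale factor relative to 1 L: 4.11.
sodium bicarbonate: 0.405% w/v = 4.05 g/L → 4.05 × 4.11 L = 16.65 g
lactose: 2.2% w/v = 22 g/L → 22 × 4.11 L = 90.42 g
gellan gum: 1.08% w/v = 10.8 g/L → 10.8 × 4.11 L = 44.39 g
calcium chloride dihydrate: 1.03 g/L × 4.11 L = 4.23 g
sodium chloride: 7.57 g/L × 4.11 L = 31.11 g
L-asparagine: 0.343 g/L × 4.11 L = 1.41 g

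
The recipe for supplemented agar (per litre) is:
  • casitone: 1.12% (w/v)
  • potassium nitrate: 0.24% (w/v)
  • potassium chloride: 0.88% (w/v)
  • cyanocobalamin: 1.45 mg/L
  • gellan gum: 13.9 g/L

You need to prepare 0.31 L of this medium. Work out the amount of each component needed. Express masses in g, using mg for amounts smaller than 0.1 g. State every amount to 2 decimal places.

Scale factor relative to 1 L: 0.31.
casitone: 1.12% w/v = 11.2 g/L → 11.2 × 0.31 L = 3.47 g
potassium nitrate: 0.24% w/v = 2.4 g/L → 2.4 × 0.31 L = 0.74 g
potassium chloride: 0.88 g per 100 mL × 310 mL ÷ 100 = 2.73 g
cyanocobalamin: 1.45 mg/L × 0.31 L = 0.45 mg
gellan gum: 13.9 g/L × 0.31 L = 4.31 g

casitone 3.47 g; potassium nitrate 0.74 g; potassium chloride 2.73 g; cyanocobalamin 0.45 mg; gellan gum 4.31 g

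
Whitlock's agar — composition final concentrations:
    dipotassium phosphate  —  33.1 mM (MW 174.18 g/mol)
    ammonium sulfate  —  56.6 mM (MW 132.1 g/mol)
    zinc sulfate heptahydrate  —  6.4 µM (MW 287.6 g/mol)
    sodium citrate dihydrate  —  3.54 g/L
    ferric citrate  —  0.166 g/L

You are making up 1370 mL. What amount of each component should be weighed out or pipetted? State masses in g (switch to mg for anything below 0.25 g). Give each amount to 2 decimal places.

dipotassium phosphate 7.90 g; ammonium sulfate 10.24 g; zinc sulfate heptahydrate 2.52 mg; sodium citrate dihydrate 4.85 g; ferric citrate 227.42 mg

Target volume = 1370 mL = 1.37 L.
dipotassium phosphate: 33.1 mmol/L × 174.18 g/mol × 1.37 L ÷ 1000 = 7.90 g
ammonium sulfate: 56.6 mmol/L × 132.1 g/mol × 1.37 L ÷ 1000 = 10.24 g
zinc sulfate heptahydrate: 6.4 µmol/L × 287.6 g/mol × 1.37 L ÷ 1000 = 2.52 mg
sodium citrate dihydrate: 3.54 g/L × 1.37 L = 4.85 g
ferric citrate: 0.166 g/L × 1.37 L = 0.22742 g = 227.42 mg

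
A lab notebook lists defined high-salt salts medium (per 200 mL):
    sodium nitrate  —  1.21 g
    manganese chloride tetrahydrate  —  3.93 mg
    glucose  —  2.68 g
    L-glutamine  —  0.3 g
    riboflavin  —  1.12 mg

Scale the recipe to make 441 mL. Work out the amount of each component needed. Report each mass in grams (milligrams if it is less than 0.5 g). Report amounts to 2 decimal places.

sodium nitrate 2.67 g; manganese chloride tetrahydrate 8.67 mg; glucose 5.91 g; L-glutamine 0.66 g; riboflavin 2.47 mg

Scale factor = 441 mL / 200 mL = 2.205.
sodium nitrate: 1.21 g × (441 mL / 200 mL) = 2.67 g
manganese chloride tetrahydrate: 3.93 mg × (441 mL / 200 mL) = 8.67 mg
glucose: 2.68 g × (441 mL / 200 mL) = 5.91 g
L-glutamine: 0.3 g × (441 mL / 200 mL) = 0.66 g
riboflavin: 1.12 mg × (441 mL / 200 mL) = 2.47 mg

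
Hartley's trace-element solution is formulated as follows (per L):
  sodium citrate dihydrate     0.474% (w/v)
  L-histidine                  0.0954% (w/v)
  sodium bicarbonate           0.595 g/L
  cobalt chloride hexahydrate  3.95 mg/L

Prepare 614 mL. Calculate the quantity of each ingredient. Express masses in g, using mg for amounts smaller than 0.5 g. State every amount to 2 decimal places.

Working volume: 614 mL = 0.614 L.
sodium citrate dihydrate: 0.474 g per 100 mL × 614 mL ÷ 100 = 2.91 g
L-histidine: 0.0954% w/v = 0.954 g/L → 0.954 × 0.614 L = 0.59 g
sodium bicarbonate: 0.595 g/L × 0.614 L = 0.36533 g = 365.33 mg
cobalt chloride hexahydrate: 3.95 mg/L × 0.614 L = 2.43 mg

sodium citrate dihydrate 2.91 g; L-histidine 0.59 g; sodium bicarbonate 365.33 mg; cobalt chloride hexahydrate 2.43 mg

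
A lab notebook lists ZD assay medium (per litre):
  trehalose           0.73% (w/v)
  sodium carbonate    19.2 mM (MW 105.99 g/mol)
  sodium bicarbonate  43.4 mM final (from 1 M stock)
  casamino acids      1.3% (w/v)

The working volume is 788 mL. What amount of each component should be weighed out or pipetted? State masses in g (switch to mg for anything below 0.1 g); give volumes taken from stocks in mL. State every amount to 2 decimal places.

trehalose 5.75 g; sodium carbonate 1.60 g; sodium bicarbonate 34.20 mL; casamino acids 10.24 g

Target volume = 788 mL = 0.788 L.
trehalose: 0.73% w/v = 7.3 g/L → 7.3 × 0.788 L = 5.75 g
sodium carbonate: 19.2 mmol/L × 105.99 g/mol × 0.788 L ÷ 1000 = 1.60 g
sodium bicarbonate: V = C2·V2/C1 = 43.4 mM × 788 mL ÷ 1000 mM = 34.20 mL
casamino acids: 1.3 g per 100 mL × 788 mL ÷ 100 = 10.24 g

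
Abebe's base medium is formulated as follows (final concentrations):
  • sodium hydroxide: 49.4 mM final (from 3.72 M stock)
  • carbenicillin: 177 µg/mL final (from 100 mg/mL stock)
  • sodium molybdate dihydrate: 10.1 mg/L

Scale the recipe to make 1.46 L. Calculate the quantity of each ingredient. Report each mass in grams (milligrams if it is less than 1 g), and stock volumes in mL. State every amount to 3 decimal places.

sodium hydroxide 19.388 mL; carbenicillin 2.584 mL; sodium molybdate dihydrate 14.746 mg

Working volume: 1.46 L.
sodium hydroxide: C1V1 = C2V2 → 49.4 mM × 1460 mL ÷ 3720 mM = 19.388 mL
carbenicillin: V = C2·V2/C1 = 177 µg/mL × 1460 mL ÷ 100000 µg/mL = 2.584 mL
sodium molybdate dihydrate: 10.1 mg/L × 1.46 L = 14.746 mg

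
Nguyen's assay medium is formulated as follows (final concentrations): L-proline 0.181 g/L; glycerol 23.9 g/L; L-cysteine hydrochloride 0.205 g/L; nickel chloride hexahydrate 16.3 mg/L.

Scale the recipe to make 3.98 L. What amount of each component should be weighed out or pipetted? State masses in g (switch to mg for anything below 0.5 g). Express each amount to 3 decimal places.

L-proline 0.720 g; glycerol 95.122 g; L-cysteine hydrochloride 0.816 g; nickel chloride hexahydrate 64.874 mg

Working volume: 3.98 L.
L-proline: 0.181 g/L × 3.98 L = 0.720 g
glycerol: 23.9 g/L × 3.98 L = 95.122 g
L-cysteine hydrochloride: 0.205 g/L × 3.98 L = 0.816 g
nickel chloride hexahydrate: 16.3 mg/L × 3.98 L = 64.874 mg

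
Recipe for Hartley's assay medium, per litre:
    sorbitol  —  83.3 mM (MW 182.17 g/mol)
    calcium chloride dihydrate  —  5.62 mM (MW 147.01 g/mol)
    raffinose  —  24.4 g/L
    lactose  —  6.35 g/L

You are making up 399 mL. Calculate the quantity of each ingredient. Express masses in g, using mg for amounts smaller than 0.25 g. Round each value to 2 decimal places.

sorbitol 6.05 g; calcium chloride dihydrate 0.33 g; raffinose 9.74 g; lactose 2.53 g

Working volume: 399 mL = 0.399 L.
sorbitol: 83.3 mmol/L × 182.17 g/mol × 0.399 L ÷ 1000 = 6.05 g
calcium chloride dihydrate: 5.62 mmol/L × 147.01 g/mol × 0.399 L ÷ 1000 = 0.33 g
raffinose: 24.4 g/L × 0.399 L = 9.74 g
lactose: 6.35 g/L × 0.399 L = 2.53 g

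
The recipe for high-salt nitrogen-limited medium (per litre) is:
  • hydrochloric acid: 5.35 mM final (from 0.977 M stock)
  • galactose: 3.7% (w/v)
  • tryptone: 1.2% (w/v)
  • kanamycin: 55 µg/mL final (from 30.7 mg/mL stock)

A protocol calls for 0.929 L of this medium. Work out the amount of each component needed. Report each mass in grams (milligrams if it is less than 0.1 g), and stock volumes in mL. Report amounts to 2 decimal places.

Working volume: 0.929 L.
hydrochloric acid: V = C2·V2/C1 = 5.35 mM × 929 mL ÷ 977 mM = 5.09 mL
galactose: 3.7% w/v = 37 g/L → 37 × 0.929 L = 34.37 g
tryptone: 1.2 g per 100 mL × 929 mL ÷ 100 = 11.15 g
kanamycin: V = C2·V2/C1 = 55 µg/mL × 929 mL ÷ 30700 µg/mL = 1.66 mL

hydrochloric acid 5.09 mL; galactose 34.37 g; tryptone 11.15 g; kanamycin 1.66 mL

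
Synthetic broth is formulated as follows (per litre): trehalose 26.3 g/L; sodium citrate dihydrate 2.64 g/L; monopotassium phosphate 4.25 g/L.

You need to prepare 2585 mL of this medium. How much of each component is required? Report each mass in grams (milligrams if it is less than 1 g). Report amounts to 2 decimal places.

Scale factor relative to 1 L: 2.585.
trehalose: 26.3 g/L × 2.585 L = 67.99 g
sodium citrate dihydrate: 2.64 g/L × 2.585 L = 6.82 g
monopotassium phosphate: 4.25 g/L × 2.585 L = 10.99 g

trehalose 67.99 g; sodium citrate dihydrate 6.82 g; monopotassium phosphate 10.99 g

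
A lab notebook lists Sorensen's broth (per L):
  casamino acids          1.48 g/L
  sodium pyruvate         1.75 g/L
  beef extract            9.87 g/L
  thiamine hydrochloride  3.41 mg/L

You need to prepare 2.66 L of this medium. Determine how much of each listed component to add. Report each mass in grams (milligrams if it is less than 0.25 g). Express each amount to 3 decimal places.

Scale factor relative to 1 L: 2.66.
casamino acids: 1.48 g/L × 2.66 L = 3.937 g
sodium pyruvate: 1.75 g/L × 2.66 L = 4.655 g
beef extract: 9.87 g/L × 2.66 L = 26.254 g
thiamine hydrochloride: 3.41 mg/L × 2.66 L = 9.071 mg

casamino acids 3.937 g; sodium pyruvate 4.655 g; beef extract 26.254 g; thiamine hydrochloride 9.071 mg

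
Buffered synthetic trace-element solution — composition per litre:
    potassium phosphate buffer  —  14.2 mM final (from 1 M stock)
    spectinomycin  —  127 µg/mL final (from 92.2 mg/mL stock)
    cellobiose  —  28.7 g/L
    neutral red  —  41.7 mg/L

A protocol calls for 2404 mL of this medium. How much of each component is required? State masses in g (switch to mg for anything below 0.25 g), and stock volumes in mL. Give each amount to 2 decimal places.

Scale factor relative to 1 L: 2.404.
potassium phosphate buffer: C1V1 = C2V2 → 14.2 mM × 2404 mL ÷ 1000 mM = 34.14 mL
spectinomycin: C1V1 = C2V2 → 127 µg/mL × 2404 mL ÷ 92200 µg/mL = 3.31 mL
cellobiose: 28.7 g/L × 2.404 L = 68.99 g
neutral red: 41.7 mg/L × 2.404 L = 100.25 mg

potassium phosphate buffer 34.14 mL; spectinomycin 3.31 mL; cellobiose 68.99 g; neutral red 100.25 mg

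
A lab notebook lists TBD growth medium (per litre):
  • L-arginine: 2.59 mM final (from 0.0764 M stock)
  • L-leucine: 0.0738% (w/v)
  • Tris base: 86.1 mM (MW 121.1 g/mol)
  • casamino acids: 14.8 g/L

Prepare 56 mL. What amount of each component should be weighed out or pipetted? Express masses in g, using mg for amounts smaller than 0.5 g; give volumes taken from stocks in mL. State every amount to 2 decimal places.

L-arginine 1.90 mL; L-leucine 41.33 mg; Tris base 0.58 g; casamino acids 0.83 g

Scale factor relative to 1 L: 0.056.
L-arginine: V = C2·V2/C1 = 2.59 mM × 56 mL ÷ 76.4 mM = 1.90 mL
L-leucine: 0.0738 g per 100 mL × 56 mL ÷ 100 = 0.041328 g = 41.33 mg
Tris base: 86.1 mmol/L × 121.1 g/mol × 0.056 L ÷ 1000 = 0.58 g
casamino acids: 14.8 g/L × 0.056 L = 0.83 g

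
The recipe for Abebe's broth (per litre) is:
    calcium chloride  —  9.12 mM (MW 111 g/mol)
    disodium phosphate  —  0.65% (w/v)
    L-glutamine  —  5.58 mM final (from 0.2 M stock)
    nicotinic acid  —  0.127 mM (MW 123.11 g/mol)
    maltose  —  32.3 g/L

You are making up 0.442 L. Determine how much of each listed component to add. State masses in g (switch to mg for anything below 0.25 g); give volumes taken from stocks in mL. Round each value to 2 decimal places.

calcium chloride 0.45 g; disodium phosphate 2.87 g; L-glutamine 12.33 mL; nicotinic acid 6.91 mg; maltose 14.28 g

Working volume: 0.442 L.
calcium chloride: 9.12 mmol/L × 111 g/mol × 0.442 L ÷ 1000 = 0.45 g
disodium phosphate: 0.65% w/v = 6.5 g/L → 6.5 × 0.442 L = 2.87 g
L-glutamine: dilute stock: 5.58 mM × 442 mL ÷ 200 mM = 12.33 mL
nicotinic acid: 0.127 mmol/L × 123.11 mg/mmol × 0.442 L = 6.91 mg
maltose: 32.3 g/L × 0.442 L = 14.28 g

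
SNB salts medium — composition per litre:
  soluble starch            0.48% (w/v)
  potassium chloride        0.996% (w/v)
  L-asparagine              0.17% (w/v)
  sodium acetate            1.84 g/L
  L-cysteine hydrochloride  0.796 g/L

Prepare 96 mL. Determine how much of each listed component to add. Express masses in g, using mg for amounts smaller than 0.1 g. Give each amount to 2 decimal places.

soluble starch 0.46 g; potassium chloride 0.96 g; L-asparagine 0.16 g; sodium acetate 0.18 g; L-cysteine hydrochloride 76.42 mg

Working volume: 96 mL = 0.096 L.
soluble starch: 0.48 g per 100 mL × 96 mL ÷ 100 = 0.46 g
potassium chloride: 0.996% w/v = 9.96 g/L → 9.96 × 0.096 L = 0.96 g
L-asparagine: 0.17 g per 100 mL × 96 mL ÷ 100 = 0.16 g
sodium acetate: 1.84 g/L × 0.096 L = 0.18 g
L-cysteine hydrochloride: 0.796 g/L × 0.096 L = 0.076416 g = 76.42 mg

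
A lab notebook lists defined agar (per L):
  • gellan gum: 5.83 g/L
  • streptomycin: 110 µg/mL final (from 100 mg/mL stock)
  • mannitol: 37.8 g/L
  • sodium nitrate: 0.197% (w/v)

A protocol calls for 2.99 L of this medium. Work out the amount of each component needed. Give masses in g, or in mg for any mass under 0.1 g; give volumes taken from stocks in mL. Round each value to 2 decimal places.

gellan gum 17.43 g; streptomycin 3.29 mL; mannitol 113.02 g; sodium nitrate 5.89 g

Working volume: 2.99 L.
gellan gum: 5.83 g/L × 2.99 L = 17.43 g
streptomycin: C1V1 = C2V2 → 110 µg/mL × 2990 mL ÷ 100000 µg/mL = 3.29 mL
mannitol: 37.8 g/L × 2.99 L = 113.02 g
sodium nitrate: 0.197 g per 100 mL × 2990 mL ÷ 100 = 5.89 g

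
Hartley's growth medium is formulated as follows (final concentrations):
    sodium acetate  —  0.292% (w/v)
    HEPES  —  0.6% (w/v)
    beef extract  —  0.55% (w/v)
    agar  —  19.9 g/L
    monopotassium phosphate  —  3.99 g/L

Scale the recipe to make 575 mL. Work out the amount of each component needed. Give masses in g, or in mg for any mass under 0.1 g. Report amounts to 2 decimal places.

sodium acetate 1.68 g; HEPES 3.45 g; beef extract 3.16 g; agar 11.44 g; monopotassium phosphate 2.29 g

Scale factor relative to 1 L: 0.575.
sodium acetate: 0.292% w/v = 2.92 g/L → 2.92 × 0.575 L = 1.68 g
HEPES: 0.6% w/v = 6 g/L → 6 × 0.575 L = 3.45 g
beef extract: 0.55 g per 100 mL × 575 mL ÷ 100 = 3.16 g
agar: 19.9 g/L × 0.575 L = 11.44 g
monopotassium phosphate: 3.99 g/L × 0.575 L = 2.29 g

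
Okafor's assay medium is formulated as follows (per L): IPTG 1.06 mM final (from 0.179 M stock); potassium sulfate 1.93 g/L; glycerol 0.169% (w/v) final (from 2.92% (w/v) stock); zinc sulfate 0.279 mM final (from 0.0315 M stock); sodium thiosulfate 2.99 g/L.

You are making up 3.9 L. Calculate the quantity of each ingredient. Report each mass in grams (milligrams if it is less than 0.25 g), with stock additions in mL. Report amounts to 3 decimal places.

IPTG 23.095 mL; potassium sulfate 7.527 g; glycerol 225.719 mL; zinc sulfate 34.543 mL; sodium thiosulfate 11.661 g

Working volume: 3.9 L.
IPTG: C1V1 = C2V2 → 1.06 mM × 3900 mL ÷ 179 mM = 23.095 mL
potassium sulfate: 1.93 g/L × 3.9 L = 7.527 g
glycerol: V = C2·V2/C1 = 0.169% ÷ 2.92% × 3900 mL = 225.719 mL
zinc sulfate: V = C2·V2/C1 = 0.279 mM × 3900 mL ÷ 31.5 mM = 34.543 mL
sodium thiosulfate: 2.99 g/L × 3.9 L = 11.661 g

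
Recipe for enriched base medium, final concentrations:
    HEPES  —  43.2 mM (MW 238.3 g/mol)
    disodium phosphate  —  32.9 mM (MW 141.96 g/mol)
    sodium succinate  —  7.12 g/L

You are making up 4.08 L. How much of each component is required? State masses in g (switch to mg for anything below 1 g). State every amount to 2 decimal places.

Scale factor relative to 1 L: 4.08.
HEPES: 43.2 mmol/L × 238.3 g/mol × 4.08 L ÷ 1000 = 42.00 g
disodium phosphate: 32.9 mmol/L × 141.96 g/mol × 4.08 L ÷ 1000 = 19.06 g
sodium succinate: 7.12 g/L × 4.08 L = 29.05 g

HEPES 42.00 g; disodium phosphate 19.06 g; sodium succinate 29.05 g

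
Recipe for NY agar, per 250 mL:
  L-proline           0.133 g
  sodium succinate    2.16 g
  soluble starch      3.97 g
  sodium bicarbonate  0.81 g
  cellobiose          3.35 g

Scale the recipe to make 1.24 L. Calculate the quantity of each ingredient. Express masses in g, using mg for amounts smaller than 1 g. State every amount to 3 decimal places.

Ratio of target to recipe volume: 1240 / 250 = 4.96.
L-proline: 0.133 g × (1240 mL / 250 mL) = 0.65968 g = 659.680 mg
sodium succinate: 2.16 g × (1240 mL / 250 mL) = 10.714 g
soluble starch: 3.97 g × (1240 mL / 250 mL) = 19.691 g
sodium bicarbonate: 0.81 g × (1240 mL / 250 mL) = 4.018 g
cellobiose: 3.35 g × (1240 mL / 250 mL) = 16.616 g

L-proline 659.680 mg; sodium succinate 10.714 g; soluble starch 19.691 g; sodium bicarbonate 4.018 g; cellobiose 16.616 g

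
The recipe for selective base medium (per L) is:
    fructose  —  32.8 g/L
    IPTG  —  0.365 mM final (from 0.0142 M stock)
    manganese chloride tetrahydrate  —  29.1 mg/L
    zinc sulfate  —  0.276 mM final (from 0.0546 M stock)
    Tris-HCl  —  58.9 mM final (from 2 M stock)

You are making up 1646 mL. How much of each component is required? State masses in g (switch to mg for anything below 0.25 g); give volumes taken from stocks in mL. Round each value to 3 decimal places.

Target volume = 1646 mL = 1.646 L.
fructose: 32.8 g/L × 1.646 L = 53.989 g
IPTG: C1V1 = C2V2 → 0.365 mM × 1646 mL ÷ 14.2 mM = 42.309 mL
manganese chloride tetrahydrate: 29.1 mg/L × 1.646 L = 47.899 mg
zinc sulfate: C1V1 = C2V2 → 0.276 mM × 1646 mL ÷ 54.6 mM = 8.320 mL
Tris-HCl: V = C2·V2/C1 = 58.9 mM × 1646 mL ÷ 2000 mM = 48.475 mL

fructose 53.989 g; IPTG 42.309 mL; manganese chloride tetrahydrate 47.899 mg; zinc sulfate 8.320 mL; Tris-HCl 48.475 mL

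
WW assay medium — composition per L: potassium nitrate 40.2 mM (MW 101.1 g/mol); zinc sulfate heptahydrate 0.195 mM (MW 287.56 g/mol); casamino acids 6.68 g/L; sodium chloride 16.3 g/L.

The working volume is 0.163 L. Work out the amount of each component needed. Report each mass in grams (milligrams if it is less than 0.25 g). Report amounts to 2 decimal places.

Scale factor relative to 1 L: 0.163.
potassium nitrate: 40.2 mmol/L × 101.1 g/mol × 0.163 L ÷ 1000 = 0.66 g
zinc sulfate heptahydrate: 0.195 mmol/L × 287.56 mg/mmol × 0.163 L = 9.14 mg
casamino acids: 6.68 g/L × 0.163 L = 1.09 g
sodium chloride: 16.3 g/L × 0.163 L = 2.66 g

potassium nitrate 0.66 g; zinc sulfate heptahydrate 9.14 mg; casamino acids 1.09 g; sodium chloride 2.66 g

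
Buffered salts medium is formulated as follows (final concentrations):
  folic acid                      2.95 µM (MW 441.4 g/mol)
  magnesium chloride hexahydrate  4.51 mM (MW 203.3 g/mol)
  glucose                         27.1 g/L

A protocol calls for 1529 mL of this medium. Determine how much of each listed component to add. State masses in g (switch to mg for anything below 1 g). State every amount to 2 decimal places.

Scale factor relative to 1 L: 1.529.
folic acid: 2.95 µmol/L × 441.4 g/mol × 1.529 L ÷ 1000 = 1.99 mg
magnesium chloride hexahydrate: 4.51 mmol/L × 203.3 g/mol × 1.529 L ÷ 1000 = 1.40 g
glucose: 27.1 g/L × 1.529 L = 41.44 g

folic acid 1.99 mg; magnesium chloride hexahydrate 1.40 g; glucose 41.44 g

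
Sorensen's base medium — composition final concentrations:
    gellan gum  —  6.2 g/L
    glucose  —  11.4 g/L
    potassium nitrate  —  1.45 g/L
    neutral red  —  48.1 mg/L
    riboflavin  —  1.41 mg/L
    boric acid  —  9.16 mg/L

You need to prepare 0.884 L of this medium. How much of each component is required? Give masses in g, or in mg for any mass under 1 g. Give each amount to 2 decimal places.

gellan gum 5.48 g; glucose 10.08 g; potassium nitrate 1.28 g; neutral red 42.52 mg; riboflavin 1.25 mg; boric acid 8.10 mg

Scale factor relative to 1 L: 0.884.
gellan gum: 6.2 g/L × 0.884 L = 5.48 g
glucose: 11.4 g/L × 0.884 L = 10.08 g
potassium nitrate: 1.45 g/L × 0.884 L = 1.28 g
neutral red: 48.1 mg/L × 0.884 L = 42.52 mg
riboflavin: 1.41 mg/L × 0.884 L = 1.25 mg
boric acid: 9.16 mg/L × 0.884 L = 8.10 mg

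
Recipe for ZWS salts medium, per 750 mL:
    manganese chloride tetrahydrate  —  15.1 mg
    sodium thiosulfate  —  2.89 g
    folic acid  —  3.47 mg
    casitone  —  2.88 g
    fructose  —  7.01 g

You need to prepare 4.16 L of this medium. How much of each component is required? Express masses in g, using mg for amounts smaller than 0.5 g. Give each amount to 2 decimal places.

Ratio of target to recipe volume: 4160 / 750 = 5.54667.
manganese chloride tetrahydrate: 15.1 mg × (4160 mL / 750 mL) = 83.75 mg
sodium thiosulfate: 2.89 g × (4160 mL / 750 mL) = 16.03 g
folic acid: 3.47 mg × (4160 mL / 750 mL) = 19.25 mg
casitone: 2.88 g × (4160 mL / 750 mL) = 15.97 g
fructose: 7.01 g × (4160 mL / 750 mL) = 38.88 g

manganese chloride tetrahydrate 83.75 mg; sodium thiosulfate 16.03 g; folic acid 19.25 mg; casitone 15.97 g; fructose 38.88 g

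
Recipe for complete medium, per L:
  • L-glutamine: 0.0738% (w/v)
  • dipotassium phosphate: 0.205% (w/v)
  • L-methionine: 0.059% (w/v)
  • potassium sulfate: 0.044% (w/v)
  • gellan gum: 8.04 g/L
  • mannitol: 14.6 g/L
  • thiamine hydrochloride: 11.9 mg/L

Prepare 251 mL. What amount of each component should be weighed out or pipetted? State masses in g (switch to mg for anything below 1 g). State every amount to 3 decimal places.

L-glutamine 185.238 mg; dipotassium phosphate 514.550 mg; L-methionine 148.090 mg; potassium sulfate 110.440 mg; gellan gum 2.018 g; mannitol 3.665 g; thiamine hydrochloride 2.987 mg

Working volume: 251 mL = 0.251 L.
L-glutamine: 0.0738% w/v = 0.738 g/L → 0.738 × 0.251 L = 0.185238 g = 185.238 mg
dipotassium phosphate: 0.205 g per 100 mL × 251 mL ÷ 100 = 0.51455 g = 514.550 mg
L-methionine: 0.059 g per 100 mL × 251 mL ÷ 100 = 0.14809 g = 148.090 mg
potassium sulfate: 0.044 g per 100 mL × 251 mL ÷ 100 = 0.11044 g = 110.440 mg
gellan gum: 8.04 g/L × 0.251 L = 2.018 g
mannitol: 14.6 g/L × 0.251 L = 3.665 g
thiamine hydrochloride: 11.9 mg/L × 0.251 L = 2.987 mg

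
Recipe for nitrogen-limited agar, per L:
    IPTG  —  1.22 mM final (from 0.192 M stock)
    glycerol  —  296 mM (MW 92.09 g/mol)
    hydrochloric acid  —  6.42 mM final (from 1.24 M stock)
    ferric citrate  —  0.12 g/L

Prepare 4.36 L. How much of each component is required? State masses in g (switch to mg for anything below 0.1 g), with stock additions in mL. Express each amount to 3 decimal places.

Scale factor relative to 1 L: 4.36.
IPTG: C1V1 = C2V2 → 1.22 mM × 4360 mL ÷ 192 mM = 27.704 mL
glycerol: 296 mmol/L × 92.09 g/mol × 4.36 L ÷ 1000 = 118.848 g
hydrochloric acid: C1V1 = C2V2 → 6.42 mM × 4360 mL ÷ 1240 mM = 22.574 mL
ferric citrate: 0.12 g/L × 4.36 L = 0.523 g

IPTG 27.704 mL; glycerol 118.848 g; hydrochloric acid 22.574 mL; ferric citrate 0.523 g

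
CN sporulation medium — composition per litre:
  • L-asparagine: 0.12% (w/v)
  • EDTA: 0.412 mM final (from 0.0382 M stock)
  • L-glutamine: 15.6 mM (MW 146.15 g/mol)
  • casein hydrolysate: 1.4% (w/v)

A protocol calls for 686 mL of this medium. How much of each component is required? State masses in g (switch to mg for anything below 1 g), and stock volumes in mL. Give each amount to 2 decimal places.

Scale factor relative to 1 L: 0.686.
L-asparagine: 0.12% w/v = 1.2 g/L → 1.2 × 0.686 L = 0.8232 g = 823.20 mg
EDTA: dilute stock: 0.412 mM × 686 mL ÷ 38.2 mM = 7.40 mL
L-glutamine: 15.6 mmol/L × 146.15 g/mol × 0.686 L ÷ 1000 = 1.56 g
casein hydrolysate: 1.4 g per 100 mL × 686 mL ÷ 100 = 9.60 g

L-asparagine 823.20 mg; EDTA 7.40 mL; L-glutamine 1.56 g; casein hydrolysate 9.60 g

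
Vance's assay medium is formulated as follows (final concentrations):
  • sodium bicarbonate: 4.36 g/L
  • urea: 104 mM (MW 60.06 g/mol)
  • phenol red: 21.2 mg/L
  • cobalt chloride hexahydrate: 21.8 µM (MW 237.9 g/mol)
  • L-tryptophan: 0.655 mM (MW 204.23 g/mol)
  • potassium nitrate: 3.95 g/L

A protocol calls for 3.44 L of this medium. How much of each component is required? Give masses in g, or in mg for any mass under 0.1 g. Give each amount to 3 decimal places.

Scale factor relative to 1 L: 3.44.
sodium bicarbonate: 4.36 g/L × 3.44 L = 14.998 g
urea: 104 mmol/L × 60.06 g/mol × 3.44 L ÷ 1000 = 21.487 g
phenol red: 21.2 mg/L × 3.44 L = 72.928 mg
cobalt chloride hexahydrate: 21.8 µmol/L × 237.9 g/mol × 3.44 L ÷ 1000 = 17.841 mg
L-tryptophan: 0.655 mmol/L × 204.23 g/mol × 3.44 L ÷ 1000 = 0.460 g
potassium nitrate: 3.95 g/L × 3.44 L = 13.588 g

sodium bicarbonate 14.998 g; urea 21.487 g; phenol red 72.928 mg; cobalt chloride hexahydrate 17.841 mg; L-tryptophan 0.460 g; potassium nitrate 13.588 g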